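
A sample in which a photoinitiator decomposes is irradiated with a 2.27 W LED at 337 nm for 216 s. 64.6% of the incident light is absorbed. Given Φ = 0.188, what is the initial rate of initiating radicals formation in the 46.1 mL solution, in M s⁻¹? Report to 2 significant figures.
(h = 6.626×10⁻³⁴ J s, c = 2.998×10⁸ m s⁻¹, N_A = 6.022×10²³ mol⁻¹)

1.7×10⁻⁵ M s⁻¹

Photon energy at 337 nm: hc/λ = (6.626×10⁻³⁴)(2.998×10⁸)/(337×10⁻⁹) = 5.895×10⁻¹⁹ J.
Energy delivered: (2.27 W)(216 s) = 490.3 J.
Photons incident: 490.3 / 5.895×10⁻¹⁹ = 8.317×10²⁰, i.e. 8.317×10²⁰/6.022×10²³ = 0.001381 mol.
Photons absorbed: 0.646 × 0.001381 = 8.921×10⁻⁴ mol.
Product formed: 0.188 × 8.921×10⁻⁴ = 1.677×10⁻⁴ mol.
Rate: 1.677×10⁻⁴ mol / (216 s × 0.0461 L) = 1.7×10⁻⁵ M s⁻¹.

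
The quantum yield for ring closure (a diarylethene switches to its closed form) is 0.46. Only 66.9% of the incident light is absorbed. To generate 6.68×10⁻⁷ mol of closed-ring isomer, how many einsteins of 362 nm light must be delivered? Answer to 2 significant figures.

Photons that must be absorbed: 6.68×10⁻⁷ / 0.46 = 1.452×10⁻⁶ mol.
Incident photons needed: 1.452×10⁻⁶ / 0.669 = 2.170×10⁻⁶ mol.

2.2×10⁻⁶ einstein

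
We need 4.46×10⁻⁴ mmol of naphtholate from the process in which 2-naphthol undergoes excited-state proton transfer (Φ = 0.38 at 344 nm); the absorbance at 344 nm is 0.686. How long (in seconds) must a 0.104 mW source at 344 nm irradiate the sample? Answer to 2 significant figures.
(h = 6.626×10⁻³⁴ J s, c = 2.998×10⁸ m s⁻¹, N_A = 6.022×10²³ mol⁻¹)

Product: 4.46×10⁻⁴ mmol = 4.46×10⁻⁷ mol.
Photons that must be absorbed: 4.46×10⁻⁷ / 0.38 = 1.174×10⁻⁶ mol.
Fraction absorbed: 1 − 10^(−0.686) = 0.7939.
Incident photons needed: 1.174×10⁻⁶ / 0.7939 = 1.479×10⁻⁶ mol.
Photon energy: hc/λ = 5.775×10⁻¹⁹ J; per mole, 3.478×10⁵ J mol⁻¹.
Energy required: 1.479×10⁻⁶ × 3.478×10⁵ = 0.5144 J.
Time: 0.5144 J / 0.000104 W = 4900 s.

t ≈ 4900 s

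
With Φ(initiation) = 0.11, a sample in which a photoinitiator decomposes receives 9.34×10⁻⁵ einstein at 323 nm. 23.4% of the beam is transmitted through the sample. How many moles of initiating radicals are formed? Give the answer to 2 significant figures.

7.9×10⁻⁶ mol

Fraction absorbed: 1 − 23.4/100 = 0.7660.
Photons absorbed: 0.7660 × 9.34×10⁻⁵ = 7.154×10⁻⁵ mol.
Product: Φ × n_abs = 0.11 × 7.154×10⁻⁵ = 7.869×10⁻⁶ mol.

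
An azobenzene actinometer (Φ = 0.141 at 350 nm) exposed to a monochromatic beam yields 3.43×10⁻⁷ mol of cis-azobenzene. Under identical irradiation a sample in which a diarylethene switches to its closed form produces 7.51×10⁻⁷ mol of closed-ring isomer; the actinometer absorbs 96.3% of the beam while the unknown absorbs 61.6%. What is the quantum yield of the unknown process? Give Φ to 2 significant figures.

Φ = 0.48

Photons absorbed by the actinometer: 3.43×10⁻⁷ / 0.141 = 2.433×10⁻⁶ mol.
Incident flux: 2.433×10⁻⁶ / 0.963 = 2.526×10⁻⁶ einstein.
Absorbed by unknown: 0.616 × 2.526×10⁻⁶ = 1.556×10⁻⁶ mol.
Φ(unknown) = 7.51×10⁻⁷ / 1.556×10⁻⁶ = 0.48.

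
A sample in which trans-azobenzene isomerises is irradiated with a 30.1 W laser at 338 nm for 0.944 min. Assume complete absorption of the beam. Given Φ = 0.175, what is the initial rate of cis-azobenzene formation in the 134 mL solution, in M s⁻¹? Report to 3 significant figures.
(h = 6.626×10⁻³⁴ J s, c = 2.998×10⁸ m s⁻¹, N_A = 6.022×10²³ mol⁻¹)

1.11×10⁻⁴ M s⁻¹

Photon energy at 338 nm: hc/λ = (6.626×10⁻³⁴)(2.998×10⁸)/(338×10⁻⁹) = 5.877×10⁻¹⁹ J.
Energy delivered: (30.1 W)(56.64 s) = 1705 J.
Photons incident: 1705 / 5.877×10⁻¹⁹ = 2.901×10²¹, i.e. 2.901×10²¹/6.022×10²³ = 0.004817 mol.
Product formed: 0.175 × 0.004817 = 8.430×10⁻⁴ mol.
Rate: 8.430×10⁻⁴ mol / (56.64 s × 0.134 L) = 1.11×10⁻⁴ M s⁻¹.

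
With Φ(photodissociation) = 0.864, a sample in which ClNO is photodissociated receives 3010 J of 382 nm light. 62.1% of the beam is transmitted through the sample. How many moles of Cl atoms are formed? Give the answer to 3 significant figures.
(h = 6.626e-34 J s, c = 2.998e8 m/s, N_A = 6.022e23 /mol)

0.00315 mol

Photon energy at 382 nm: hc/λ = (6.626e-34)(2.998e8)/(382e-9) = 5.200e-19 J.
Photons incident: 3010 / 5.200e-19 = 5.788e21, i.e. 5.788e21/6.022e23 = 0.009611 mol.
Fraction absorbed: 1 − 62.1/100 = 0.3790.
Photons absorbed: 0.3790 × 0.009611 = 0.003643 mol.
Product: Φ × n_abs = 0.864 × 0.003643 = 0.003148 mol.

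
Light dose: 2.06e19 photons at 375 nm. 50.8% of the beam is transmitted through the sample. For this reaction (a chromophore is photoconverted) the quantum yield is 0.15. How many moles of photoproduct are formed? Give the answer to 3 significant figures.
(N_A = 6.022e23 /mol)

2.52e-6 mol

Moles of photons: 2.06e19 / 6.022e23 = 3.421e-5 mol.
Fraction absorbed: 1 − 50.8/100 = 0.4920.
Photons absorbed: 0.4920 × 3.421e-5 = 1.683e-5 mol.
Product: Φ × n_abs = 0.15 × 1.683e-5 = 2.524e-6 mol.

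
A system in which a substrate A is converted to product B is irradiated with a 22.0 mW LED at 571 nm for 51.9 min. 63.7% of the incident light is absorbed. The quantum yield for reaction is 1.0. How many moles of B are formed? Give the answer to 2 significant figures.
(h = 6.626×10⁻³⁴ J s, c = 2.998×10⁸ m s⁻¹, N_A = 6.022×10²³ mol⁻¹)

Photon energy at 571 nm: hc/λ = (6.626×10⁻³⁴)(2.998×10⁸)/(571×10⁻⁹) = 3.479×10⁻¹⁹ J.
Energy delivered: (22.0 mW)(3114 s) = 68.51 J.
Photons incident: 68.51 / 3.479×10⁻¹⁹ = 1.969×10²⁰, i.e. 1.969×10²⁰/6.022×10²³ = 3.270×10⁻⁴ mol.
Photons absorbed: 0.637 × 3.270×10⁻⁴ = 2.083×10⁻⁴ mol.
Product: Φ × n_abs = 1.0 × 2.083×10⁻⁴ = 2.083×10⁻⁴ mol.

2.1×10⁻⁴ mol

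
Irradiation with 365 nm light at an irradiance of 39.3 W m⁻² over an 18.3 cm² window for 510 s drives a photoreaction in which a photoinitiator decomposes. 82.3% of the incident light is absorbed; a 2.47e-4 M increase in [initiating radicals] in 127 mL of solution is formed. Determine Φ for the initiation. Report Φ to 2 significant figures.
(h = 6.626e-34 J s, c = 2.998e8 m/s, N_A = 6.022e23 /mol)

Product: (2.47e-4 M)(0.127 L) = 3.137e-5 mol.
Photon energy at 365 nm: hc/λ = (6.626e-34)(2.998e8)/(365e-9) = 5.442e-19 J.
Energy delivered: (39.3 W m⁻²)(18.3e-4 m²)(510 s) = 36.68 J.
Photons incident: 36.68 / 5.442e-19 = 6.740e19, i.e. 6.740e19/6.022e23 = 1.119e-4 mol.
Photons absorbed: 0.823 × 1.119e-4 = 9.209e-5 mol.
Φ = 3.137e-5 mol / 9.209e-5 mol photons = 0.34.

Φ = 0.34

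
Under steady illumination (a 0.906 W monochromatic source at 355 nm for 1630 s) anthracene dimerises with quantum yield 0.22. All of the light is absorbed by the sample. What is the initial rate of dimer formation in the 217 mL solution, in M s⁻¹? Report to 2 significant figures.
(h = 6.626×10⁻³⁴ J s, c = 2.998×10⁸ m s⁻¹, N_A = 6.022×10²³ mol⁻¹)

Photon energy at 355 nm: hc/λ = (6.626×10⁻³⁴)(2.998×10⁸)/(355×10⁻⁹) = 5.596×10⁻¹⁹ J.
Energy delivered: (0.906 W)(1630 s) = 1477 J.
Photons incident: 1477 / 5.596×10⁻¹⁹ = 2.639×10²¹, i.e. 2.639×10²¹/6.022×10²³ = 0.004382 mol.
Product formed: 0.22 × 0.004382 = 9.640×10⁻⁴ mol.
Rate: 9.640×10⁻⁴ mol / (1630 s × 0.217 L) = 2.7×10⁻⁶ M s⁻¹.

2.7×10⁻⁶ M s⁻¹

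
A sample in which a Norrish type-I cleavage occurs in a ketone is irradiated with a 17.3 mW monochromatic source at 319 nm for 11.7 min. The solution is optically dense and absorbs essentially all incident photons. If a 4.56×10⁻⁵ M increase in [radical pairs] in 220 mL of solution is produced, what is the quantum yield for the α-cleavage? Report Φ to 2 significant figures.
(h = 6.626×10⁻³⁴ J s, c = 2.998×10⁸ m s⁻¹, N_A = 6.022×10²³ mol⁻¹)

Product: (4.56×10⁻⁵ M)(0.22 L) = 1.003×10⁻⁵ mol.
Photon energy at 319 nm: hc/λ = (6.626×10⁻³⁴)(2.998×10⁸)/(319×10⁻⁹) = 6.227×10⁻¹⁹ J.
Energy delivered: (17.3 mW)(702 s) = 12.14 J.
Photons incident: 12.14 / 6.227×10⁻¹⁹ = 1.950×10¹⁹, i.e. 1.950×10¹⁹/6.022×10²³ = 3.238×10⁻⁵ mol.
Φ = 1.003×10⁻⁵ mol / 3.238×10⁻⁵ mol photons = 0.31.

Φ = 0.31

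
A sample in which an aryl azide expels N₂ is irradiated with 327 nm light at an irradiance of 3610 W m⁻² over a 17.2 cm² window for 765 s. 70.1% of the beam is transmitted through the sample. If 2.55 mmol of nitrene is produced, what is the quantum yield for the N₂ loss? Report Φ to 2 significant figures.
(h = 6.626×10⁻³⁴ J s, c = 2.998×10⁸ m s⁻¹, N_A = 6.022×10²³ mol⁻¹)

Product: 2.55 mmol = 0.00255 mol.
Photon energy at 327 nm: hc/λ = (6.626×10⁻³⁴)(2.998×10⁸)/(327×10⁻⁹) = 6.075×10⁻¹⁹ J.
Energy delivered: (3610 W m⁻²)(17.2×10⁻⁴ m²)(765 s) = 4750 J.
Photons incident: 4750 / 6.075×10⁻¹⁹ = 7.819×10²¹, i.e. 7.819×10²¹/6.022×10²³ = 0.01298 mol.
Fraction absorbed: 1 − 70.1/100 = 0.2990.
Photons absorbed: 0.2990 × 0.01298 = 0.003881 mol.
Φ = 0.00255 mol / 0.003881 mol photons = 0.66.

Φ = 0.66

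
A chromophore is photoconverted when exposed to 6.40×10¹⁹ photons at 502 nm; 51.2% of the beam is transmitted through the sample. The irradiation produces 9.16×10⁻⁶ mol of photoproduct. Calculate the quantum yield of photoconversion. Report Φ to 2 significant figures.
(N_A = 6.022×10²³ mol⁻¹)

Φ = 0.18

Moles of photons: 6.40×10¹⁹ / 6.022×10²³ = 1.063×10⁻⁴ mol.
Fraction absorbed: 1 − 51.2/100 = 0.4880.
Photons absorbed: 0.4880 × 1.063×10⁻⁴ = 5.187×10⁻⁵ mol.
Φ = 9.16×10⁻⁶ mol / 5.187×10⁻⁵ mol photons = 0.18.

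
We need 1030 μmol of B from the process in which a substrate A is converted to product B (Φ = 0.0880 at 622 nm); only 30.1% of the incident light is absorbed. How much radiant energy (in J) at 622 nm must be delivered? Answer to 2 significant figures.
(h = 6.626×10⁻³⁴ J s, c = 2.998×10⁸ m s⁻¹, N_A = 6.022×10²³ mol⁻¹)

Product: 1030 μmol = 0.00103 mol.
Photons that must be absorbed: 0.00103 / 0.0880 = 0.01170 mol.
Incident photons needed: 0.01170 / 0.301 = 0.03887 mol.
Photon energy: hc/λ = 3.194×10⁻¹⁹ J; per mole, 1.923×10⁵ J mol⁻¹.
Energy required: 0.03887 × 1.923×10⁵ = 7500 J.

7500 J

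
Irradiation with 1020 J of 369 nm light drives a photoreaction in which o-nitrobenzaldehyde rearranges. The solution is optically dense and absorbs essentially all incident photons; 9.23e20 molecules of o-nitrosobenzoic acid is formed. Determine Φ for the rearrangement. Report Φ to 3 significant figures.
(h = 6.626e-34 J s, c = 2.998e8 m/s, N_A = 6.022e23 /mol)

Φ = 0.487

Product: 9.23e20 / 6.022e23 = 0.001533 mol.
Photon energy at 369 nm: hc/λ = (6.626e-34)(2.998e8)/(369e-9) = 5.383e-19 J.
Photons incident: 1020 / 5.383e-19 = 1.895e21, i.e. 1.895e21/6.022e23 = 0.003147 mol.
Φ = 0.001533 mol / 0.003147 mol photons = 0.487.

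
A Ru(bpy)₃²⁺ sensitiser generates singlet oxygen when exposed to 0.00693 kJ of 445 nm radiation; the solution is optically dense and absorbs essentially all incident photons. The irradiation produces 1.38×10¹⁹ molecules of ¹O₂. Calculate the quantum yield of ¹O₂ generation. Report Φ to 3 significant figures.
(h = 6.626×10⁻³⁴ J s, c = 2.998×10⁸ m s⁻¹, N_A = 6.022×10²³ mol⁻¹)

Φ = 0.889

Product: 1.38×10¹⁹ / 6.022×10²³ = 2.292×10⁻⁵ mol.
Photon energy at 445 nm: hc/λ = (6.626×10⁻³⁴)(2.998×10⁸)/(445×10⁻⁹) = 4.464×10⁻¹⁹ J.
Incident energy: 0.00693 kJ = 6.93 J.
Photons incident: 6.93 / 4.464×10⁻¹⁹ = 1.552×10¹⁹, i.e. 1.552×10¹⁹/6.022×10²³ = 2.577×10⁻⁵ mol.
Φ = 2.292×10⁻⁵ mol / 2.577×10⁻⁵ mol photons = 0.889.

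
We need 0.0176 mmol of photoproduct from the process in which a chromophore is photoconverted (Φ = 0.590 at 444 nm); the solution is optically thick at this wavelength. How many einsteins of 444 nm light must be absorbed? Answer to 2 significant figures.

Product: 0.0176 mmol = 1.76e-5 mol.
Photons that must be absorbed: 1.76e-5 / 0.590 = 2.983e-5 mol.

3.0e-5 einstein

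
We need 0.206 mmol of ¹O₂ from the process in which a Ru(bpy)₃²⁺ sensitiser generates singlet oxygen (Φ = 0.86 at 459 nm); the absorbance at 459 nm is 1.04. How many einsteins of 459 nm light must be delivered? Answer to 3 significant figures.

Product: 0.206 mmol = 2.06e-4 mol.
Photons that must be absorbed: 2.06e-4 / 0.86 = 2.395e-4 mol.
Fraction absorbed: 1 − 10^(−1.04) = 0.9088.
Incident photons needed: 2.395e-4 / 0.9088 = 2.635e-4 mol.

2.64e-4 einstein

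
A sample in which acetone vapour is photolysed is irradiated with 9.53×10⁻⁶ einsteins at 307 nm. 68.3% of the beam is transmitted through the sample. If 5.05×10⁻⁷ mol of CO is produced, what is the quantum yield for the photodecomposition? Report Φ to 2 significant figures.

Φ = 0.17

Fraction absorbed: 1 − 68.3/100 = 0.3170.
Photons absorbed: 0.3170 × 9.53×10⁻⁶ = 3.021×10⁻⁶ mol.
Φ = 5.05×10⁻⁷ mol / 3.021×10⁻⁶ mol photons = 0.17.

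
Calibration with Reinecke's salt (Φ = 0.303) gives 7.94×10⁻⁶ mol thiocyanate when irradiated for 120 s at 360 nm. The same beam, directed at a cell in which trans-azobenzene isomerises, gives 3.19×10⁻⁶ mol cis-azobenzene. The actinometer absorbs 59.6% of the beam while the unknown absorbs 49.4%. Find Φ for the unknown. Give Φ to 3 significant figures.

Φ = 0.147

Photons absorbed by the actinometer: 7.94×10⁻⁶ / 0.303 = 2.620×10⁻⁵ mol.
Incident flux: 2.620×10⁻⁵ / 0.596 = 4.396×10⁻⁵ einstein.
Absorbed by unknown: 0.494 × 4.396×10⁻⁵ = 2.172×10⁻⁵ mol.
Φ(unknown) = 3.19×10⁻⁶ / 2.172×10⁻⁵ = 0.147.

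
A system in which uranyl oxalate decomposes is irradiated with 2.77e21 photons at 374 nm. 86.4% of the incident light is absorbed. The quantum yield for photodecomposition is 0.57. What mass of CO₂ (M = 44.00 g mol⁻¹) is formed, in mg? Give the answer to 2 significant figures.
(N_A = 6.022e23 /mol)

Moles of photons: 2.77e21 / 6.022e23 = 0.004600 mol.
Photons absorbed: 0.864 × 0.004600 = 0.003974 mol.
Product: Φ × n_abs = 0.57 × 0.003974 = 0.002265 mol.
Mass: 0.002265 × 44.00 = 0.09966 g = 100 mg.

100 mg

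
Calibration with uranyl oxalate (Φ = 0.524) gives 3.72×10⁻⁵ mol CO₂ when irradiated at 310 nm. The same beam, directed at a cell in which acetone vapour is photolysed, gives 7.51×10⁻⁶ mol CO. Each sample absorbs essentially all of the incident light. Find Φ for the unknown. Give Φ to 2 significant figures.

Φ = 0.11

Photons absorbed by the actinometer: 3.72×10⁻⁵ / 0.524 = 7.099×10⁻⁵ mol.
Φ(unknown) = 7.51×10⁻⁶ / 7.099×10⁻⁵ = 0.11.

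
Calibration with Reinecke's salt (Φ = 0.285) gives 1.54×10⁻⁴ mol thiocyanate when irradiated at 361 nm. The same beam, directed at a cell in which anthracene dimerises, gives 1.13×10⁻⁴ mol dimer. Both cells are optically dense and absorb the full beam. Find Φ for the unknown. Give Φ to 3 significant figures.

Photons absorbed by the actinometer: 1.54×10⁻⁴ / 0.285 = 5.404×10⁻⁴ mol.
Φ(unknown) = 1.13×10⁻⁴ / 5.404×10⁻⁴ = 0.209.

Φ = 0.209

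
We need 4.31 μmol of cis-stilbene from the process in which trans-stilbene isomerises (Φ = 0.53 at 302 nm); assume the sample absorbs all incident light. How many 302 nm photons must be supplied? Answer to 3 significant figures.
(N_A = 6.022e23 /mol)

4.90e18 photons

Product: 4.31 μmol = 4.31e-6 mol.
Photons that must be absorbed: 4.31e-6 / 0.53 = 8.132e-6 mol.
Photon count: 8.132e-6 × 6.022e23 = 4.90e18.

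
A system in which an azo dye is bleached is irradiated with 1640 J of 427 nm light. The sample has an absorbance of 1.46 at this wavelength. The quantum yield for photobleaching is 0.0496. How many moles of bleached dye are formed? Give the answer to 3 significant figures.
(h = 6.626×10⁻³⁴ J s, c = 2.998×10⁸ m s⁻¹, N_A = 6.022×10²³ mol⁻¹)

Photon energy at 427 nm: hc/λ = (6.626×10⁻³⁴)(2.998×10⁸)/(427×10⁻⁹) = 4.652×10⁻¹⁹ J.
Photons incident: 1640 / 4.652×10⁻¹⁹ = 3.525×10²¹, i.e. 3.525×10²¹/6.022×10²³ = 0.005854 mol.
Fraction absorbed: 1 − 10^(−1.46) = 0.9653.
Photons absorbed: 0.9653 × 0.005854 = 0.005651 mol.
Product: Φ × n_abs = 0.0496 × 0.005651 = 2.803×10⁻⁴ mol.

2.80×10⁻⁴ mol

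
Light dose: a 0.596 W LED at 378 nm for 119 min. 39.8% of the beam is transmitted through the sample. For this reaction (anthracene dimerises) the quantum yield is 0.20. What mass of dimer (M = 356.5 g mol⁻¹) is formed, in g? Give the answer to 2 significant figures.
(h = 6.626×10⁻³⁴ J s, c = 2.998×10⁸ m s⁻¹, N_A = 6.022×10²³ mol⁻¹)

0.58 g

Photon energy at 378 nm: hc/λ = (6.626×10⁻³⁴)(2.998×10⁸)/(378×10⁻⁹) = 5.255×10⁻¹⁹ J.
Energy delivered: (0.596 W)(7140 s) = 4255 J.
Photons incident: 4255 / 5.255×10⁻¹⁹ = 8.097×10²¹, i.e. 8.097×10²¹/6.022×10²³ = 0.01345 mol.
Fraction absorbed: 1 − 39.8/100 = 0.6020.
Photons absorbed: 0.6020 × 0.01345 = 0.008097 mol.
Product: Φ × n_abs = 0.20 × 0.008097 = 0.001619 mol.
Mass: 0.001619 × 356.5 = 0.5772 g = 0.58 g.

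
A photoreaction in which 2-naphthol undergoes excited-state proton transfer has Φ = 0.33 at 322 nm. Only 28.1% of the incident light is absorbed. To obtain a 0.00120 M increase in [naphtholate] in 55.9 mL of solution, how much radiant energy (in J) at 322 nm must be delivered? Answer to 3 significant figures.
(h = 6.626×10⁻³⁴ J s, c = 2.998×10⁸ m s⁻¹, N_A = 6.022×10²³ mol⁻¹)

269 J

Product: (0.00120 M)(0.0559 L) = 6.708×10⁻⁵ mol.
Photons that must be absorbed: 6.708×10⁻⁵ / 0.33 = 2.033×10⁻⁴ mol.
Incident photons needed: 2.033×10⁻⁴ / 0.281 = 7.235×10⁻⁴ mol.
Photon energy: hc/λ = 6.169×10⁻¹⁹ J; per mole, 3.715×10⁵ J mol⁻¹.
Energy required: 7.235×10⁻⁴ × 3.715×10⁵ = 269 J.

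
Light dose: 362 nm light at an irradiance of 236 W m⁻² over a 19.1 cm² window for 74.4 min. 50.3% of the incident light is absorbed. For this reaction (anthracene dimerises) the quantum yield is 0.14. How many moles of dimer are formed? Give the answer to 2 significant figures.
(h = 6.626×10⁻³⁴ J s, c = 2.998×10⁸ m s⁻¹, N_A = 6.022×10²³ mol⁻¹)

Photon energy at 362 nm: hc/λ = (6.626×10⁻³⁴)(2.998×10⁸)/(362×10⁻⁹) = 5.487×10⁻¹⁹ J.
Energy delivered: (236 W m⁻²)(19.1×10⁻⁴ m²)(4464 s) = 2012 J.
Photons incident: 2012 / 5.487×10⁻¹⁹ = 3.667×10²¹, i.e. 3.667×10²¹/6.022×10²³ = 0.006089 mol.
Photons absorbed: 0.503 × 0.006089 = 0.003063 mol.
Product: Φ × n_abs = 0.14 × 0.003063 = 4.288×10⁻⁴ mol.

4.3×10⁻⁴ mol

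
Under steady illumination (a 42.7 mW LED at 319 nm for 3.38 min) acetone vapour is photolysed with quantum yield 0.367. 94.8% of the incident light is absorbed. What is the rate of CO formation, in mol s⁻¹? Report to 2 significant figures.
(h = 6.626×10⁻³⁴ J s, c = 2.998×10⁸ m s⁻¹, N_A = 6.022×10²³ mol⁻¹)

4.0×10⁻⁸ mol s⁻¹

Photon energy at 319 nm: hc/λ = (6.626×10⁻³⁴)(2.998×10⁸)/(319×10⁻⁹) = 6.227×10⁻¹⁹ J.
Energy delivered: (42.7 mW)(202.8 s) = 8.660 J.
Photons incident: 8.660 / 6.227×10⁻¹⁹ = 1.391×10¹⁹, i.e. 1.391×10¹⁹/6.022×10²³ = 2.310×10⁻⁵ mol.
Photons absorbed: 0.948 × 2.310×10⁻⁵ = 2.190×10⁻⁵ mol.
Product formed: 0.367 × 2.190×10⁻⁵ = 8.037×10⁻⁶ mol.
Rate: 8.037×10⁻⁶ / 202.8 s = 4.0×10⁻⁸ mol s⁻¹.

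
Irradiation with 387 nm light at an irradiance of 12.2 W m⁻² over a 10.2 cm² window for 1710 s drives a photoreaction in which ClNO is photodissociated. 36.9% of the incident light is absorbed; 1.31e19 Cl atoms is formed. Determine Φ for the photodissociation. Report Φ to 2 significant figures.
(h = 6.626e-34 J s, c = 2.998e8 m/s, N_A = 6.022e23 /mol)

Φ = 0.86

Product: 1.31e19 / 6.022e23 = 2.175e-5 mol.
Photon energy at 387 nm: hc/λ = (6.626e-34)(2.998e8)/(387e-9) = 5.133e-19 J.
Energy delivered: (12.2 W m⁻²)(10.2e-4 m²)(1710 s) = 21.28 J.
Photons incident: 21.28 / 5.133e-19 = 4.146e19, i.e. 4.146e19/6.022e23 = 6.885e-5 mol.
Photons absorbed: 0.369 × 6.885e-5 = 2.541e-5 mol.
Φ = 2.175e-5 mol / 2.541e-5 mol photons = 0.86.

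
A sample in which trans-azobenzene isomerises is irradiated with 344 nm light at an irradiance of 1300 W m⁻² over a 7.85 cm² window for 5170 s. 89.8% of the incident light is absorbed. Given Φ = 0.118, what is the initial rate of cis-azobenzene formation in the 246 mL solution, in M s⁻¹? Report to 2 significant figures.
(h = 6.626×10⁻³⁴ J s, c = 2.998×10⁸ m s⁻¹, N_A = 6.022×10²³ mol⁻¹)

1.3×10⁻⁶ M s⁻¹

Photon energy at 344 nm: hc/λ = (6.626×10⁻³⁴)(2.998×10⁸)/(344×10⁻⁹) = 5.775×10⁻¹⁹ J.
Energy delivered: (1300 W m⁻²)(7.85×10⁻⁴ m²)(5170 s) = 5276 J.
Photons incident: 5276 / 5.775×10⁻¹⁹ = 9.136×10²¹, i.e. 9.136×10²¹/6.022×10²³ = 0.01517 mol.
Photons absorbed: 0.898 × 0.01517 = 0.01362 mol.
Product formed: 0.118 × 0.01362 = 0.001607 mol.
Rate: 0.001607 mol / (5170 s × 0.246 L) = 1.3×10⁻⁶ M s⁻¹.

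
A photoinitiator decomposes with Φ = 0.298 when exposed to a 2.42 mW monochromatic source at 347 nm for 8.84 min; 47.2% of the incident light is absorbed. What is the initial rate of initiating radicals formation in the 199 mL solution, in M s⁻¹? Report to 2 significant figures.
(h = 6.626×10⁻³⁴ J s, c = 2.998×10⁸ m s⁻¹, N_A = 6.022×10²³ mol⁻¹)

5.0×10⁻⁹ M s⁻¹

Photon energy at 347 nm: hc/λ = (6.626×10⁻³⁴)(2.998×10⁸)/(347×10⁻⁹) = 5.725×10⁻¹⁹ J.
Energy delivered: (2.42 mW)(530.4 s) = 1.284 J.
Photons incident: 1.284 / 5.725×10⁻¹⁹ = 2.243×10¹⁸, i.e. 2.243×10¹⁸/6.022×10²³ = 3.725×10⁻⁶ mol.
Photons absorbed: 0.472 × 3.725×10⁻⁶ = 1.758×10⁻⁶ mol.
Product formed: 0.298 × 1.758×10⁻⁶ = 5.239×10⁻⁷ mol.
Rate: 5.239×10⁻⁷ mol / (530.4 s × 0.199 L) = 5.0×10⁻⁹ M s⁻¹.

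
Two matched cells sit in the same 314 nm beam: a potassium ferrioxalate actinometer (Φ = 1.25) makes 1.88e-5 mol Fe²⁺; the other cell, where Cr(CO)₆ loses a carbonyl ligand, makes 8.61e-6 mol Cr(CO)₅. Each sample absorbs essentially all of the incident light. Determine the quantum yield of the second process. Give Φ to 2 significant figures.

Φ = 0.57

Photons absorbed by the actinometer: 1.88e-5 / 1.25 = 1.504e-5 mol.
Φ(unknown) = 8.61e-6 / 1.504e-5 = 0.57.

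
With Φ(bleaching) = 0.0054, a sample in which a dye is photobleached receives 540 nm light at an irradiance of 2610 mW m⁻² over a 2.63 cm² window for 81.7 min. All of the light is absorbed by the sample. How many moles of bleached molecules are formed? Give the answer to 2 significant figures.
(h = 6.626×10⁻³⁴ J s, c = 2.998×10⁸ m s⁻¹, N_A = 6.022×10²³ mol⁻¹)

8.2×10⁻⁸ mol

Photon energy at 540 nm: hc/λ = (6.626×10⁻³⁴)(2.998×10⁸)/(540×10⁻⁹) = 3.679×10⁻¹⁹ J.
Energy delivered: (2610 mW m⁻²)(2.63×10⁻⁴ m²)(4902 s) = 3.365 J.
Photons incident: 3.365 / 3.679×10⁻¹⁹ = 9.147×10¹⁸, i.e. 9.147×10¹⁸/6.022×10²³ = 1.519×10⁻⁵ mol.
Product: Φ × n_abs = 0.0054 × 1.519×10⁻⁵ = 8.203×10⁻⁸ mol.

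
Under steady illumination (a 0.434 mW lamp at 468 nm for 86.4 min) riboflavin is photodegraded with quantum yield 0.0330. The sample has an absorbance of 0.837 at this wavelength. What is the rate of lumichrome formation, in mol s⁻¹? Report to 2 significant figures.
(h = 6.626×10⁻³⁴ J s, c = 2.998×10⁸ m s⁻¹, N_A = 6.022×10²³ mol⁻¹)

Photon energy at 468 nm: hc/λ = (6.626×10⁻³⁴)(2.998×10⁸)/(468×10⁻⁹) = 4.245×10⁻¹⁹ J.
Energy delivered: (0.434 mW)(5184 s) = 2.250 J.
Photons incident: 2.250 / 4.245×10⁻¹⁹ = 5.300×10¹⁸, i.e. 5.300×10¹⁸/6.022×10²³ = 8.801×10⁻⁶ mol.
Fraction absorbed: 1 − 10^(−0.837) = 0.8545.
Photons absorbed: 0.8545 × 8.801×10⁻⁶ = 7.520×10⁻⁶ mol.
Product formed: 0.0330 × 7.520×10⁻⁶ = 2.482×10⁻⁷ mol.
Rate: 2.482×10⁻⁷ / 5184 s = 4.8×10⁻¹¹ mol s⁻¹.

4.8×10⁻¹¹ mol s⁻¹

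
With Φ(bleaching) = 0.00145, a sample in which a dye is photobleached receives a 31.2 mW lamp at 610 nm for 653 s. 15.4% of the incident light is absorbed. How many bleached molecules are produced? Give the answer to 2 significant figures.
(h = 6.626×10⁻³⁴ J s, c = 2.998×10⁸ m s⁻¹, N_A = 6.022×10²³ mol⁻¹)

1.4×10¹⁶ bleached molecules

Photon energy at 610 nm: hc/λ = (6.626×10⁻³⁴)(2.998×10⁸)/(610×10⁻⁹) = 3.257×10⁻¹⁹ J.
Energy delivered: (31.2 mW)(653 s) = 20.37 J.
Photons incident: 20.37 / 3.257×10⁻¹⁹ = 6.254×10¹⁹, i.e. 6.254×10¹⁹/6.022×10²³ = 1.039×10⁻⁴ mol.
Photons absorbed: 0.154 × 1.039×10⁻⁴ = 1.600×10⁻⁵ mol.
Product: Φ × n_abs = 0.00145 × 1.600×10⁻⁵ = 2.320×10⁻⁸ mol.
As a count: 2.320×10⁻⁸ × 6.022×10²³ = 1.4×10¹⁶.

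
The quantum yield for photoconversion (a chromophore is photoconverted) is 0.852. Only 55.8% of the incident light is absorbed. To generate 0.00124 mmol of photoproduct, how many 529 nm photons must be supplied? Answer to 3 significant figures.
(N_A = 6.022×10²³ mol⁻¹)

Product: 0.00124 mmol = 1.24×10⁻⁶ mol.
Photons that must be absorbed: 1.24×10⁻⁶ / 0.852 = 1.455×10⁻⁶ mol.
Incident photons needed: 1.455×10⁻⁶ / 0.558 = 2.608×10⁻⁶ mol.
Photon count: 2.608×10⁻⁶ × 6.022×10²³ = 1.57×10¹⁸.

1.57×10¹⁸ photons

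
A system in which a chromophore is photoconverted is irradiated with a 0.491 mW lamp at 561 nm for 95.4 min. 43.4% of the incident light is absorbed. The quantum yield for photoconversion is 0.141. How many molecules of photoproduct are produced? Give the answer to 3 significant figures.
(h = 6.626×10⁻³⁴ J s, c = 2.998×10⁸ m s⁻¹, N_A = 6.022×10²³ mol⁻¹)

Photon energy at 561 nm: hc/λ = (6.626×10⁻³⁴)(2.998×10⁸)/(561×10⁻⁹) = 3.541×10⁻¹⁹ J.
Energy delivered: (0.491 mW)(5724 s) = 2.810 J.
Photons incident: 2.810 / 3.541×10⁻¹⁹ = 7.936×10¹⁸, i.e. 7.936×10¹⁸/6.022×10²³ = 1.318×10⁻⁵ mol.
Photons absorbed: 0.434 × 1.318×10⁻⁵ = 5.720×10⁻⁶ mol.
Product: Φ × n_abs = 0.141 × 5.720×10⁻⁶ = 8.065×10⁻⁷ mol.
As a count: 8.065×10⁻⁷ × 6.022×10²³ = 4.86×10¹⁷.

4.86×10¹⁷ molecules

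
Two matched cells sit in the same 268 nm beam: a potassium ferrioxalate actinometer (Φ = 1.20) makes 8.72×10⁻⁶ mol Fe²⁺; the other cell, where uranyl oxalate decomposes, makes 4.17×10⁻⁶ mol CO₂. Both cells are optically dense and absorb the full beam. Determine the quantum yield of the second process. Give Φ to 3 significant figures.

Photons absorbed by the actinometer: 8.72×10⁻⁶ / 1.20 = 7.267×10⁻⁶ mol.
Φ(unknown) = 4.17×10⁻⁶ / 7.267×10⁻⁶ = 0.574.

Φ = 0.574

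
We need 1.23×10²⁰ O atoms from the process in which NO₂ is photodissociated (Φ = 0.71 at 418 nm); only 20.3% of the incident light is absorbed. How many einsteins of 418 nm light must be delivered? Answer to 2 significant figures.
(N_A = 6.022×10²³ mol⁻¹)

Product: 1.23×10²⁰ / 6.022×10²³ = 2.043×10⁻⁴ mol.
Photons that must be absorbed: 2.043×10⁻⁴ / 0.71 = 2.877×10⁻⁴ mol.
Incident photons needed: 2.877×10⁻⁴ / 0.203 = 0.001417 mol.

0.0014 einstein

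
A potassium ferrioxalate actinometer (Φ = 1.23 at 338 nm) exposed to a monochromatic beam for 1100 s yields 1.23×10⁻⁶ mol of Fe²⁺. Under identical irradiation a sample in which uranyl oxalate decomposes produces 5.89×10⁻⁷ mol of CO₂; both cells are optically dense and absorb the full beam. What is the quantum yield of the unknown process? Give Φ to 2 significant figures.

Φ = 0.59

Photons absorbed by the actinometer: 1.23×10⁻⁶ / 1.23 = 1.000×10⁻⁶ mol.
Φ(unknown) = 5.89×10⁻⁷ / 1.000×10⁻⁶ = 0.59.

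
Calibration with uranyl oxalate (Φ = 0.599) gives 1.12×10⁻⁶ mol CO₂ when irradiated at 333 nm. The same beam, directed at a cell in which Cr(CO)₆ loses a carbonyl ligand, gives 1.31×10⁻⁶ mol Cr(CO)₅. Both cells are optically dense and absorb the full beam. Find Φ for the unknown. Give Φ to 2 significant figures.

Photons absorbed by the actinometer: 1.12×10⁻⁶ / 0.599 = 1.870×10⁻⁶ mol.
Φ(unknown) = 1.31×10⁻⁶ / 1.870×10⁻⁶ = 0.70.

Φ = 0.70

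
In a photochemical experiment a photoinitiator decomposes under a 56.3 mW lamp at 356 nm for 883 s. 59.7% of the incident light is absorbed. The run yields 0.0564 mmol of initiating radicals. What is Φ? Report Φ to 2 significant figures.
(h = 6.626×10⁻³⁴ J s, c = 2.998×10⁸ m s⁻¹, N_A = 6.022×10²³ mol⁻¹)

Product: 0.0564 mmol = 5.64×10⁻⁵ mol.
Photon energy at 356 nm: hc/λ = (6.626×10⁻³⁴)(2.998×10⁸)/(356×10⁻⁹) = 5.580×10⁻¹⁹ J.
Energy delivered: (56.3 mW)(883 s) = 49.71 J.
Photons incident: 49.71 / 5.580×10⁻¹⁹ = 8.909×10¹⁹, i.e. 8.909×10¹⁹/6.022×10²³ = 1.479×10⁻⁴ mol.
Photons absorbed: 0.597 × 1.479×10⁻⁴ = 8.830×10⁻⁵ mol.
Φ = 5.64×10⁻⁵ mol / 8.830×10⁻⁵ mol photons = 0.64.

Φ = 0.64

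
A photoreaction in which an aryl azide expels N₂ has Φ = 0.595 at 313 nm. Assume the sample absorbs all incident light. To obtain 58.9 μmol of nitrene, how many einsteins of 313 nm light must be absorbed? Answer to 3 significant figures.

Product: 58.9 μmol = 5.89×10⁻⁵ mol.
Photons that must be absorbed: 5.89×10⁻⁵ / 0.595 = 9.899×10⁻⁵ mol.

9.90×10⁻⁵ einstein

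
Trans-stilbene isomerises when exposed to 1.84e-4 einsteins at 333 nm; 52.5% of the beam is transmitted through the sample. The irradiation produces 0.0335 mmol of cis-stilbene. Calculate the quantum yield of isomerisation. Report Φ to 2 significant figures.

Product: 0.0335 mmol = 3.35e-5 mol.
Fraction absorbed: 1 − 52.5/100 = 0.4750.
Photons absorbed: 0.4750 × 1.84e-4 = 8.740e-5 mol.
Φ = 3.35e-5 mol / 8.740e-5 mol photons = 0.38.

Φ = 0.38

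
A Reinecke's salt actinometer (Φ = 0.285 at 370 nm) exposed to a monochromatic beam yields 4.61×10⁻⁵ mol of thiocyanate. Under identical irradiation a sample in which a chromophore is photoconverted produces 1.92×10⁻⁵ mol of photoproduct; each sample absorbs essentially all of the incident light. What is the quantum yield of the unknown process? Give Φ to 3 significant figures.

Φ = 0.119

Photons absorbed by the actinometer: 4.61×10⁻⁵ / 0.285 = 1.618×10⁻⁴ mol.
Φ(unknown) = 1.92×10⁻⁵ / 1.618×10⁻⁴ = 0.119.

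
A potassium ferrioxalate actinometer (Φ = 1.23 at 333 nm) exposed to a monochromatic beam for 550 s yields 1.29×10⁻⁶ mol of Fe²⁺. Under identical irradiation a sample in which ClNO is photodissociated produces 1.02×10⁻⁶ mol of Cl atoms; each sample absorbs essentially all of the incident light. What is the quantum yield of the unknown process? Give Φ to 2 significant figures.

Φ = 0.97

Photons absorbed by the actinometer: 1.29×10⁻⁶ / 1.23 = 1.049×10⁻⁶ mol.
Φ(unknown) = 1.02×10⁻⁶ / 1.049×10⁻⁶ = 0.97.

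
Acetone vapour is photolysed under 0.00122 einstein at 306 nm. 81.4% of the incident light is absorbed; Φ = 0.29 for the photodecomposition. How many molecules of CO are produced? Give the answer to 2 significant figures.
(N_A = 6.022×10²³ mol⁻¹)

Photons absorbed: 0.814 × 0.00122 = 9.931×10⁻⁴ mol.
Product: Φ × n_abs = 0.29 × 9.931×10⁻⁴ = 2.880×10⁻⁴ mol.
As a count: 2.880×10⁻⁴ × 6.022×10²³ = 1.7×10²⁰.

1.7×10²⁰ molecules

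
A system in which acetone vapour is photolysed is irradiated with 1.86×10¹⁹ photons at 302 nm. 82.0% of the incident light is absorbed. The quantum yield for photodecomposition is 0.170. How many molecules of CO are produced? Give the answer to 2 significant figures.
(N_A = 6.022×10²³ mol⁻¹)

Moles of photons: 1.86×10¹⁹ / 6.022×10²³ = 3.089×10⁻⁵ mol.
Photons absorbed: 0.820 × 3.089×10⁻⁵ = 2.533×10⁻⁵ mol.
Product: Φ × n_abs = 0.170 × 2.533×10⁻⁵ = 4.306×10⁻⁶ mol.
As a count: 4.306×10⁻⁶ × 6.022×10²³ = 2.6×10¹⁸.

2.6×10¹⁸ molecules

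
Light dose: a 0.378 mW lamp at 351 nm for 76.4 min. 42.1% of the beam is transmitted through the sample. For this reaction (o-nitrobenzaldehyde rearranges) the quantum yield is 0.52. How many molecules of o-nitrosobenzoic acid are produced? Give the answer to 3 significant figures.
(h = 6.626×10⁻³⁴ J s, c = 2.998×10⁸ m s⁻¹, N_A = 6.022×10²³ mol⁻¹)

9.22×10¹⁷ molecules

Photon energy at 351 nm: hc/λ = (6.626×10⁻³⁴)(2.998×10⁸)/(351×10⁻⁹) = 5.659×10⁻¹⁹ J.
Energy delivered: (0.378 mW)(4584 s) = 1.733 J.
Photons incident: 1.733 / 5.659×10⁻¹⁹ = 3.062×10¹⁸, i.e. 3.062×10¹⁸/6.022×10²³ = 5.085×10⁻⁶ mol.
Fraction absorbed: 1 − 42.1/100 = 0.5790.
Photons absorbed: 0.5790 × 5.085×10⁻⁶ = 2.944×10⁻⁶ mol.
Product: Φ × n_abs = 0.52 × 2.944×10⁻⁶ = 1.531×10⁻⁶ mol.
As a count: 1.531×10⁻⁶ × 6.022×10²³ = 9.22×10¹⁷.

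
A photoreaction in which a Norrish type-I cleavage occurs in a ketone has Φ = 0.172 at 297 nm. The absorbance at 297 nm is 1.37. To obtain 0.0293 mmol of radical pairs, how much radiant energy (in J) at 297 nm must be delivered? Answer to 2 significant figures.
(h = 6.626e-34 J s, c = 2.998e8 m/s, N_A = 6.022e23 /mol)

72 J

Product: 0.0293 mmol = 2.93e-5 mol.
Photons that must be absorbed: 2.93e-5 / 0.172 = 1.703e-4 mol.
Fraction absorbed: 1 − 10^(−1.37) = 0.9573.
Incident photons needed: 1.703e-4 / 0.9573 = 1.779e-4 mol.
Photon energy: hc/λ = 6.688e-19 J; per mole, 4.028e5 J mol⁻¹.
Energy required: 1.779e-4 × 4.028e5 = 72 J.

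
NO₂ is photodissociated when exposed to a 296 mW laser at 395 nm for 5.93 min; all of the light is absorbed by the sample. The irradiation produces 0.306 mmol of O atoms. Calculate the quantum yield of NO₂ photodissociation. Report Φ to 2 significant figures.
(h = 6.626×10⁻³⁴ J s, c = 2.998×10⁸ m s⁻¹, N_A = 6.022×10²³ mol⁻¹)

Φ = 0.88

Product: 0.306 mmol = 3.06×10⁻⁴ mol.
Photon energy at 395 nm: hc/λ = (6.626×10⁻³⁴)(2.998×10⁸)/(395×10⁻⁹) = 5.029×10⁻¹⁹ J.
Energy delivered: (296 mW)(355.8 s) = 105.3 J.
Photons incident: 105.3 / 5.029×10⁻¹⁹ = 2.094×10²⁰, i.e. 2.094×10²⁰/6.022×10²³ = 3.477×10⁻⁴ mol.
Φ = 3.06×10⁻⁴ mol / 3.477×10⁻⁴ mol photons = 0.88.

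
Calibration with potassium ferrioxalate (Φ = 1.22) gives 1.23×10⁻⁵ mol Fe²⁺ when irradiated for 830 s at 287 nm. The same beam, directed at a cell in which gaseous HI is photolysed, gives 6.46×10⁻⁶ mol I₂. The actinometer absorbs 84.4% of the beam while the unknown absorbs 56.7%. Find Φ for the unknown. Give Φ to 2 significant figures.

Φ = 0.95

Photons absorbed by the actinometer: 1.23×10⁻⁵ / 1.22 = 1.008×10⁻⁵ mol.
Incident flux: 1.008×10⁻⁵ / 0.844 = 1.194×10⁻⁵ einstein.
Absorbed by unknown: 0.567 × 1.194×10⁻⁵ = 6.770×10⁻⁶ mol.
Φ(unknown) = 6.46×10⁻⁶ / 6.770×10⁻⁶ = 0.95.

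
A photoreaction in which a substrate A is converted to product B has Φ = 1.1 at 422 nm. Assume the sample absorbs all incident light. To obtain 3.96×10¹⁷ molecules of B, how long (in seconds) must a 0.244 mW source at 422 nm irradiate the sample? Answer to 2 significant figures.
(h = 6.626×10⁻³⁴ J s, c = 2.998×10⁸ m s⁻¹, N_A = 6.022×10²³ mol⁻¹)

Product: 3.96×10¹⁷ / 6.022×10²³ = 6.576×10⁻⁷ mol.
Photons that must be absorbed: 6.576×10⁻⁷ / 1.1 = 5.978×10⁻⁷ mol.
Photon energy: hc/λ = 4.707×10⁻¹⁹ J; per mole, 2.835×10⁵ J mol⁻¹.
Energy required: 5.978×10⁻⁷ × 2.835×10⁵ = 0.1695 J.
Time: 0.1695 J / 0.000244 W = 690 s.

t ≈ 690 s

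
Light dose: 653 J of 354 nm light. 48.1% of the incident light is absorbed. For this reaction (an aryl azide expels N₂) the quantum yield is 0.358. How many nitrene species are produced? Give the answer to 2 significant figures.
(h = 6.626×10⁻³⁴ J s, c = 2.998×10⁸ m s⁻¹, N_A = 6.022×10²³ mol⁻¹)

Photon energy at 354 nm: hc/λ = (6.626×10⁻³⁴)(2.998×10⁸)/(354×10⁻⁹) = 5.612×10⁻¹⁹ J.
Photons incident: 653 / 5.612×10⁻¹⁹ = 1.164×10²¹, i.e. 1.164×10²¹/6.022×10²³ = 0.001933 mol.
Photons absorbed: 0.481 × 0.001933 = 9.298×10⁻⁴ mol.
Product: Φ × n_abs = 0.358 × 9.298×10⁻⁴ = 3.329×10⁻⁴ mol.
As a count: 3.329×10⁻⁴ × 6.022×10²³ = 2.0×10²⁰.

2.0×10²⁰ species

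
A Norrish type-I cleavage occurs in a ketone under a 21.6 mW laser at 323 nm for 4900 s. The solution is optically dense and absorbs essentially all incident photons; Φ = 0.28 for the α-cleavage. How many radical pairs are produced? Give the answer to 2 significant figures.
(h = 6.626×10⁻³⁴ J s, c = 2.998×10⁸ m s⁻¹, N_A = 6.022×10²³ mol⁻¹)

Photon energy at 323 nm: hc/λ = (6.626×10⁻³⁴)(2.998×10⁸)/(323×10⁻⁹) = 6.150×10⁻¹⁹ J.
Energy delivered: (21.6 mW)(4900 s) = 105.8 J.
Photons incident: 105.8 / 6.150×10⁻¹⁹ = 1.720×10²⁰, i.e. 1.720×10²⁰/6.022×10²³ = 2.856×10⁻⁴ mol.
Product: Φ × n_abs = 0.28 × 2.856×10⁻⁴ = 7.997×10⁻⁵ mol.
As a count: 7.997×10⁻⁵ × 6.022×10²³ = 4.8×10¹⁹.

4.8×10¹⁹ radical pairs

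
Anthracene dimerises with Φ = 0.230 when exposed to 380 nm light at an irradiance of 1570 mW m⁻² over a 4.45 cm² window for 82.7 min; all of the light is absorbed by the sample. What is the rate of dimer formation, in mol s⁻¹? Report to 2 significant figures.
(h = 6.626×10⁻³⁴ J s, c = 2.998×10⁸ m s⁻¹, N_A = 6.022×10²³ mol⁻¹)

Photon energy at 380 nm: hc/λ = (6.626×10⁻³⁴)(2.998×10⁸)/(380×10⁻⁹) = 5.228×10⁻¹⁹ J.
Energy delivered: (1570 mW m⁻²)(4.45×10⁻⁴ m²)(4962 s) = 3.467 J.
Photons incident: 3.467 / 5.228×10⁻¹⁹ = 6.632×10¹⁸, i.e. 6.632×10¹⁸/6.022×10²³ = 1.101×10⁻⁵ mol.
Product formed: 0.230 × 1.101×10⁻⁵ = 2.532×10⁻⁶ mol.
Rate: 2.532×10⁻⁶ / 4962 s = 5.1×10⁻¹⁰ mol s⁻¹.

5.1×10⁻¹⁰ mol s⁻¹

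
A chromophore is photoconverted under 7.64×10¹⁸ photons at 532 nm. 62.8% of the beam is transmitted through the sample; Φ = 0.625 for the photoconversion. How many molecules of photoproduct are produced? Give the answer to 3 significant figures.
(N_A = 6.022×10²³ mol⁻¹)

1.78×10¹⁸ molecules

Moles of photons: 7.64×10¹⁸ / 6.022×10²³ = 1.269×10⁻⁵ mol.
Fraction absorbed: 1 − 62.8/100 = 0.3720.
Photons absorbed: 0.3720 × 1.269×10⁻⁵ = 4.721×10⁻⁶ mol.
Product: Φ × n_abs = 0.625 × 4.721×10⁻⁶ = 2.951×10⁻⁶ mol.
As a count: 2.951×10⁻⁶ × 6.022×10²³ = 1.78×10¹⁸.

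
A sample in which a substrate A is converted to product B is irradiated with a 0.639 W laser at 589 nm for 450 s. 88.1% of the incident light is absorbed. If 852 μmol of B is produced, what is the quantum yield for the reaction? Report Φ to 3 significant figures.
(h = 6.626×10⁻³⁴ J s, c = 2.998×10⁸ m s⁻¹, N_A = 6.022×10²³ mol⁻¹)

Product: 852 μmol = 8.52×10⁻⁴ mol.
Photon energy at 589 nm: hc/λ = (6.626×10⁻³⁴)(2.998×10⁸)/(589×10⁻⁹) = 3.373×10⁻¹⁹ J.
Energy delivered: (0.639 W)(450 s) = 287.6 J.
Photons incident: 287.6 / 3.373×10⁻¹⁹ = 8.527×10²⁰, i.e. 8.527×10²⁰/6.022×10²³ = 0.001416 mol.
Photons absorbed: 0.881 × 0.001416 = 0.001247 mol.
Φ = 8.52×10⁻⁴ mol / 0.001247 mol photons = 0.683.

Φ = 0.683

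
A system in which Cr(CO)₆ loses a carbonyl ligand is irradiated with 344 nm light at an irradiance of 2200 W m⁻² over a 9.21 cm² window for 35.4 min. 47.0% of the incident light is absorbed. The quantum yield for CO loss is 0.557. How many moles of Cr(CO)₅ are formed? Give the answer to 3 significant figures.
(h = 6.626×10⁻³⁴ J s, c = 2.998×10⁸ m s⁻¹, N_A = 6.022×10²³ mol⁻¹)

0.00324 mol

Photon energy at 344 nm: hc/λ = (6.626×10⁻³⁴)(2.998×10⁸)/(344×10⁻⁹) = 5.775×10⁻¹⁹ J.
Energy delivered: (2200 W m⁻²)(9.21×10⁻⁴ m²)(2124 s) = 4304 J.
Photons incident: 4304 / 5.775×10⁻¹⁹ = 7.453×10²¹, i.e. 7.453×10²¹/6.022×10²³ = 0.01238 mol.
Photons absorbed: 0.470 × 0.01238 = 0.005819 mol.
Product: Φ × n_abs = 0.557 × 0.005819 = 0.003241 mol.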